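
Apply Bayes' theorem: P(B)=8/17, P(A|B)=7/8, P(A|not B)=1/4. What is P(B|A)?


P(A) = P(A|B)P(B) + P(A|B')P(B') = 7/8*8/17 + 1/4*9/17 = 37/68
P(B|A) = P(A|B)P(B)/P(A) = (7/17)/(37/68) = 28/37

28/37


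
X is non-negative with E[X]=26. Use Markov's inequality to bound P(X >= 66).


Markov: P(X >= a) <= E[X]/a
P(X >= 66) <= 26/66 = 13/33

13/33


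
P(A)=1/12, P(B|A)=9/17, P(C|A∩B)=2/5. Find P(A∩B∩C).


P(A∩B∩C) = P(A) * P(B|A) * P(C|A∩B)
= 1/12 * 9/17 * 2/5
= 3/68 * 2/5 = 3/170

3/170


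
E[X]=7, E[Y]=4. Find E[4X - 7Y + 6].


E[4X - 7Y + 6] = 4*E[X] - 7*E[Y] + 6
= (4)*(7) + (-7)*(4) + (6)
= 28 - 28 + 6 = 6

6


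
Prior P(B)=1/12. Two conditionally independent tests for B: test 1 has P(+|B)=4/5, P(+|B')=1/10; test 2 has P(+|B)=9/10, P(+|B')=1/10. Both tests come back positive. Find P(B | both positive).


After test 1: P(+) = 4/5*1/12 + 1/10*11/12 = 19/120
P(B|+) = (1/15)/(19/120) = 8/19
After test 2 (use post1 as new prior): P(+) = 9/10*8/19 + 1/10*11/19 = 83/190
P(B|+,+) = (36/95)/(83/190) = 72/83

72/83


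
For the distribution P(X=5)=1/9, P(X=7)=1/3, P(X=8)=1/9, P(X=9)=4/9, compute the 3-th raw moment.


E[X^3] = sum(x^3 * P(x))
= 125*1/9 + 343*1/3 + 512*1/9 + 729*4/9
= 4582/9

4582/9


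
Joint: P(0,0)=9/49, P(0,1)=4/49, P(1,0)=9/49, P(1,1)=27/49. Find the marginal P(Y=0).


P(Y=0) = P(0,0)+P(1,0) = 9/49 + 9/49 = 18/49

18/49


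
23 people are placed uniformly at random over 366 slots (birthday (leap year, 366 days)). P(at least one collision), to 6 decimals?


P(all different) = prod((366-i)/366 for i=0..22) = 0.493677
P(at least one match) = 1 - 0.493677 = 0.506323

0.506323


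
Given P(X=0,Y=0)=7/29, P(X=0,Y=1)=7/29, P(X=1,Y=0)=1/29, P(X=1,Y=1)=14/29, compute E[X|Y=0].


P(Y=0) = 8/29
E[X|Y=0] = (0*7 + 1*1)/8 = 1/8

1/8


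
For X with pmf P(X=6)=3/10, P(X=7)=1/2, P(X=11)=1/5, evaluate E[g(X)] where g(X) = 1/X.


E[1/X] = sum(g(x)*P(x))
= 1/6*3/10 + 1/7*1/2 + 1/11*1/5
= 43/308

43/308


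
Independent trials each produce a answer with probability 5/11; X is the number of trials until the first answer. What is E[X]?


For geometric (trials until first success), E[X] = 1/p = 1/(5/11) = 11/5

11/5


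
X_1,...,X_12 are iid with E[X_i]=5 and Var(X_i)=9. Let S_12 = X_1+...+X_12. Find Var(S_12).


By independence, Var(S_n) = n*Var(X_1) = 12*9 = 108

108


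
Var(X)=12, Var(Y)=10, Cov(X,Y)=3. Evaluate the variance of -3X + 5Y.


Var(-3X + 5Y) = (-3)^2*Var(X) + 5^2*Var(Y) + 2*(-3)*5*Cov(X,Y)
= 9*12 + 25*10 - 30*3
= 108 + 250 - 90 = 268

268


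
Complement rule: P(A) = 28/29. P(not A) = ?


P(A') = 1 - P(A) = 1 - 28/29 = 1/29

1/29


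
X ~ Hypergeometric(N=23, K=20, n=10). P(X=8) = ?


P(X=8) = C(20,8)*C(3,2) / C(23,10)
= 125970*3 / 1144066
= 377910/1144066 = 585/1771

585/1771


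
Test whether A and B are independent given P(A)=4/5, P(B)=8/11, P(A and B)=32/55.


P(A)*P(B) = 4/5*8/11 = 32/55
P(A∩B) = 32/55, which equals P(A)P(B), so independent

Yes, A and B are independent


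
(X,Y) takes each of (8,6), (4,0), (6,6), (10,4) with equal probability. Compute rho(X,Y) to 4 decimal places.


Cov(X,Y) = 3.0000, Var(X) = 5.0000, Var(Y) = 6.0000
rho = Cov/(sqrt(VarX)*sqrt(VarY)) = 0.5477

0.5477


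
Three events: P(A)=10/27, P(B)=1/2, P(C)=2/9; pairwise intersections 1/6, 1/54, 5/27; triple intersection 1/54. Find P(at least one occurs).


P(A∪B∪C) = P(A)+P(B)+P(C) - P(AB)-P(AC)-P(BC) + P(ABC)
= 10/27+1/2+2/9 - 1/6-1/54-5/27 + 1/54
= 20/27

20/27


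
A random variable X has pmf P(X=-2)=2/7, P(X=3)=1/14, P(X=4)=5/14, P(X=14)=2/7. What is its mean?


E[X] = sum(x * P(x))
= -2*2/7 + 3*1/14 + 4*5/14 + 14*2/7
= 71/14

71/14


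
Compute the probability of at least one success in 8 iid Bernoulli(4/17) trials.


P(at least one) = 1 - P(none)
P(none) = (1 - 4/17)^8 = (13/17)^8 = 815730721/6975757441
P(at least one) = 1 - 815730721/6975757441 = 6160026720/6975757441

6160026720/6975757441


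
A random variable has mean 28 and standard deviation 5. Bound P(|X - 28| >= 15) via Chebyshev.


k = 15/5 = 3
Chebyshev: P(|X-mu| >= k*sigma) <= 1/k^2 = 1/3^2 = 1/9

1/9


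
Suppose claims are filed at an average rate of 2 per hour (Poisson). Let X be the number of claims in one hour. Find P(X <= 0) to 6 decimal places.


P(X<=0) = e^(-2)*2^0/0!
≈ 0.1353352832
≈ 0.135335

0.135335


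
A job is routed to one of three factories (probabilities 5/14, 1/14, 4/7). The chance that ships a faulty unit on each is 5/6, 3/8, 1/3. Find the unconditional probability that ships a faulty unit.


P(A) = P(A|B1)P(B1) + P(A|B2)P(B2) + P(A|B3)P(B3)
= 5/6*5/14 + 3/8*1/14 + 1/3*4/7
= 25/84 + 3/112 + 4/21 = 173/336

173/336


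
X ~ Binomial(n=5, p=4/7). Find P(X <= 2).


P(X<=2) = P(X=0) + P(X=1) + P(X=2)
= 243/16807 + 1620/16807 + 4320/16807
= 6183/16807

6183/16807


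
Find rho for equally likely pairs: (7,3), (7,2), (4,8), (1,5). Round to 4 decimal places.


Cov(X,Y) = -3.3750, Var(X) = 6.1875, Var(Y) = 5.2500
rho = Cov/(sqrt(VarX)*sqrt(VarY)) = -0.5922

-0.5922


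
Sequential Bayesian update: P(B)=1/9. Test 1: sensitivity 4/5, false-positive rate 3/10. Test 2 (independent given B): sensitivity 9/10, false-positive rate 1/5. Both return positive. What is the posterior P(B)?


After test 1: P(+) = 4/5*1/9 + 3/10*8/9 = 16/45
P(B|+) = (4/45)/(16/45) = 1/4
After test 2 (use post1 as new prior): P(+) = 9/10*1/4 + 1/5*3/4 = 3/8
P(B|+,+) = (9/40)/(3/8) = 3/5

3/5


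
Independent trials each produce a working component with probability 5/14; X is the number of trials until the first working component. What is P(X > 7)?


P(X > 7) = P(first 7 trials all fail) = (1-p)^7 = (9/14)^7 = 4782969/105413504

4782969/105413504


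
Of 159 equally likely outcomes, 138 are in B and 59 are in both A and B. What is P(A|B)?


P(A|B) = P(A∩B)/P(B) = (59/159)/(138/159) = 59/138

59/138


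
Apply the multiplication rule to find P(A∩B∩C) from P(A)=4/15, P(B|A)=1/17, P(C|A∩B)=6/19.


P(A∩B∩C) = P(A) * P(B|A) * P(C|A∩B)
= 4/15 * 1/17 * 6/19
= 4/255 * 6/19 = 8/1615

8/1615


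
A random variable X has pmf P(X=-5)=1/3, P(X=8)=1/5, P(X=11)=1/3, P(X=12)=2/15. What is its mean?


E[X] = sum(x * P(x))
= -5*1/3 + 8*1/5 + 11*1/3 + 12*2/15
= 26/5

26/5


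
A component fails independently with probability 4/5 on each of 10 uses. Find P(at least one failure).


P(at least one) = 1 - P(none)
P(none) = (1 - 4/5)^10 = (1/5)^10 = 1/9765625
P(at least one) = 1 - 1/9765625 = 9765624/9765625

9765624/9765625


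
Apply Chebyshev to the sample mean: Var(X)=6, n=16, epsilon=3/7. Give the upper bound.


Var(Xbar) = Var(X)/n = 6/16
Chebyshev: P(|Xbar-mu| >= 3/7) <= Var(Xbar)/(3/7)^2 = (3/8)/(9/49) = 49/24
Bound exceeds 1, so trivial bound: 1

1


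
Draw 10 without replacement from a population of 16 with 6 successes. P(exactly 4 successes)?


P(X=4) = C(6,4)*C(10,6) / C(16,10)
= 15*210 / 8008
= 3150/8008 = 225/572

225/572


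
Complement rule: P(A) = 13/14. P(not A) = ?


P(A') = 1 - P(A) = 1 - 13/14 = 1/14

1/14


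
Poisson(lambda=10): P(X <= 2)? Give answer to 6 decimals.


P(X<=2) = e^(-10)*10^0/0! + e^(-10)*10^1/1! + e^(-10)*10^2/2!
≈ 0.0000453999 + 0.0004539993 + 0.0022699965
= 0.0027693957
≈ 0.002769

0.002769


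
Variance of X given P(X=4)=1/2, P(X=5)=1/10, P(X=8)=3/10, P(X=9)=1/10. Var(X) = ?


E[X] = 29/5, E[X^2] = 189/5
Var(X) = E[X^2] - (E[X])^2 = 189/5 - (29/5)^2 = 104/25

104/25


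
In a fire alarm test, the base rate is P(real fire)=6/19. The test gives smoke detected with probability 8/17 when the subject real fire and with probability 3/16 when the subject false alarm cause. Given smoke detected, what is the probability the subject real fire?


P(A) = P(A|B)P(B) + P(A|B')P(B') = 8/17*6/19 + 3/16*13/19 = 1431/5168
P(B|A) = P(A|B)P(B)/P(A) = (48/323)/(1431/5168) = 256/477

256/477


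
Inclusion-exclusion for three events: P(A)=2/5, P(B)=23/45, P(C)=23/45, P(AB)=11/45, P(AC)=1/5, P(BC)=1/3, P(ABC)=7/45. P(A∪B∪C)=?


P(A∪B∪C) = P(A)+P(B)+P(C) - P(AB)-P(AC)-P(BC) + P(ABC)
= 2/5+23/45+23/45 - 11/45-1/5-1/3 + 7/45
= 4/5

4/5


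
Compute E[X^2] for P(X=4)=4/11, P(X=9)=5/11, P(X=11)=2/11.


E[X^2] = sum(g(x)*P(x))
= 16*4/11 + 81*5/11 + 121*2/11
= 711/11

711/11


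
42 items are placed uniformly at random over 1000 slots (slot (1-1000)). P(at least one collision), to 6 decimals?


P(all different) = prod((1000-i)/1000 for i=0..41) = 0.417628
P(at least one match) = 1 - 0.417628 = 0.582372

0.582372


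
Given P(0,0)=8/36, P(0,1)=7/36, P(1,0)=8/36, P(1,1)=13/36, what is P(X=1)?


P(X=1) = P(1,0)+P(1,1) = 8/36 + 13/36 = 21/36 = 7/12

7/12


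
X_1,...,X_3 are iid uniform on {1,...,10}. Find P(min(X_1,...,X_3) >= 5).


P(min >= 5) = P(all X_i >= 5) = (P(X_1 >= 5))^3
= (6/10)^3 = (3/5)^3 = 27/125

27/125


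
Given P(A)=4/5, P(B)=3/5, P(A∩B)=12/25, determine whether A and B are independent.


P(A)*P(B) = 4/5*3/5 = 12/25
P(A∩B) = 12/25, which equals P(A)P(B), so independent

Yes, A and B are independent


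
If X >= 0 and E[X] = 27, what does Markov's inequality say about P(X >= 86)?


Markov: P(X >= a) <= E[X]/a
P(X >= 86) <= 27/86

27/86


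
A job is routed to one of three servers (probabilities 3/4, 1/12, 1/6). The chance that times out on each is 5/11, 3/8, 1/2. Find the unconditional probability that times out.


P(A) = P(A|B1)P(B1) + P(A|B2)P(B2) + P(A|B3)P(B3)
= 5/11*3/4 + 3/8*1/12 + 1/2*1/6
= 15/44 + 1/32 + 1/12 = 481/1056

481/1056


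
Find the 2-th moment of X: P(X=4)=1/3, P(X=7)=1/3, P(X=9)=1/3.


E[X^2] = sum(x^2 * P(x))
= 16*1/3 + 49*1/3 + 81*1/3
= 146/3

146/3


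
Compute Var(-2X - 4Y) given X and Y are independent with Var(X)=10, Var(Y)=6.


Independence => Cov(X,Y)=0
Var(-2X - 4Y) = (-2)^2*Var(X) + (-4)^2*Var(Y)
= 4*10 + 16*6 = 136

136


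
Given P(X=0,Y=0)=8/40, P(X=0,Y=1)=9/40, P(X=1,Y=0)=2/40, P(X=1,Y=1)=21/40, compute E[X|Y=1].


P(Y=1) = 30/40
E[X|Y=1] = (0*9 + 1*21)/30 = 21/30 = 7/10

7/10


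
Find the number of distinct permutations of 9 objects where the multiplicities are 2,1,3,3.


9! = 362880
Denominator: 2!=2 * 1!=1 * 3!=6 * 3!=6
Coefficient = 362880 / 72 = 5040

5040


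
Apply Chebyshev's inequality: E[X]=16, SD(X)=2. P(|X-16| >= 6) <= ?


k = 6/2 = 3
Chebyshev: P(|X-mu| >= k*sigma) <= 1/k^2 = 1/3^2 = 1/9

1/9


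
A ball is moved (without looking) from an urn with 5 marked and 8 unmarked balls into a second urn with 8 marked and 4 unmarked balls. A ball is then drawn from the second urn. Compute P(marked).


P(transfer marked) = 5/13; P(transfer unmarked) = 8/13
If marked transferred: Urn II has 9 marked of 13, so P(marked|marked moved) = 9/13
If unmarked transferred: Urn II has 8 marked of 13, so P(marked|unmarked moved) = 8/13
By total probability: P(marked) = 5/13*9/13 + 8/13*8/13 = 109/169

109/169


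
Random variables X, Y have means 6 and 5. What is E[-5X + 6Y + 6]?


E[-5X + 6Y + 6] = -5*E[X] + 6*E[Y] + 6
= (-5)*(6) + (6)*(5) + (6)
= -30 + 30 + 6 = 6

6


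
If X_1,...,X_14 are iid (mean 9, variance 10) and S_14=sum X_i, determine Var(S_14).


By independence, Var(S_n) = n*Var(X_1) = 14*10 = 140

140


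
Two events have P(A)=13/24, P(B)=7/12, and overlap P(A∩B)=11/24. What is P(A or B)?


P(A∪B) = P(A) + P(B) - P(A∩B)
= 13/24 + 7/12 - 11/24 = 2/3

2/3


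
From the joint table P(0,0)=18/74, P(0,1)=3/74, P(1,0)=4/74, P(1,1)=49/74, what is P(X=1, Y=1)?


Read from table: P(X=1, Y=1) = 49/74

49/74


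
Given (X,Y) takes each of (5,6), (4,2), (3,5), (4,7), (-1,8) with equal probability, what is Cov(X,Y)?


E[X]=3, E[Y]=28/5, E[XY]=73/5
Cov(X,Y) = E[XY] - E[X]E[Y] = 73/5 - 3*28/5 = -11/5

-11/5


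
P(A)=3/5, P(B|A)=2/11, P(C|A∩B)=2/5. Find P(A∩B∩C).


P(A∩B∩C) = P(A) * P(B|A) * P(C|A∩B)
= 3/5 * 2/11 * 2/5
= 6/55 * 2/5 = 12/275

12/275


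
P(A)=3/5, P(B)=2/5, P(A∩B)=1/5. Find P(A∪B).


P(A∪B) = P(A) + P(B) - P(A∩B)
= 3/5 + 2/5 - 1/5 = 4/5

4/5


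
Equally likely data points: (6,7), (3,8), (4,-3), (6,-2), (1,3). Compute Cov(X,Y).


E[X]=4, E[Y]=13/5, E[XY]=9
Cov(X,Y) = E[XY] - E[X]E[Y] = 9 - 4*13/5 = -7/5

-7/5


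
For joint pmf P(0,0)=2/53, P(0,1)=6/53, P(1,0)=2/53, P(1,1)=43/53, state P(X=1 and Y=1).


Read from table: P(X=1, Y=1) = 43/53

43/53


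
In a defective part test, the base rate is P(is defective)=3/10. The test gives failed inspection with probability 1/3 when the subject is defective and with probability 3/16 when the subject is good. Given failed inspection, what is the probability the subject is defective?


P(A) = P(A|B)P(B) + P(A|B')P(B') = 1/3*3/10 + 3/16*7/10 = 37/160
P(B|A) = P(A|B)P(B)/P(A) = (1/10)/(37/160) = 16/37

16/37


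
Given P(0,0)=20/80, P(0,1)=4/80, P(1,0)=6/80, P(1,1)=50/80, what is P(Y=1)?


P(Y=1) = P(0,1)+P(1,1) = 4/80 + 50/80 = 54/80 = 27/40

27/40


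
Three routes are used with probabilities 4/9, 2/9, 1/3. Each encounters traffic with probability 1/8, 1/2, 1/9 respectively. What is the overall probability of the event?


P(A) = P(A|B1)P(B1) + P(A|B2)P(B2) + P(A|B3)P(B3)
= 1/8*4/9 + 1/2*2/9 + 1/9*1/3
= 1/18 + 1/9 + 1/27 = 11/54

11/54


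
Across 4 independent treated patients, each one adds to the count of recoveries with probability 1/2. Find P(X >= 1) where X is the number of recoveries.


P(X>=1) = P(X=1) + P(X=2) + P(X=3) + P(X=4)
= 1/4 + 3/8 + 1/4 + 1/16
= 15/16

15/16


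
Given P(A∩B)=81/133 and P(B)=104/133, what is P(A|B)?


P(A|B) = P(A∩B)/P(B) = (81/133)/(104/133) = 81/104

81/104


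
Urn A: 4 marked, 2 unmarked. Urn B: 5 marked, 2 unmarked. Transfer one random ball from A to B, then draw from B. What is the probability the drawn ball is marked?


P(transfer marked) = 4/6 = 2/3; P(transfer unmarked) = 1/3
If marked transferred: Urn II has 6 marked of 8, so P(marked|marked moved) = 3/4
If unmarked transferred: Urn II has 5 marked of 8, so P(marked|unmarked moved) = 5/8
By total probability: P(marked) = 2/3*3/4 + 1/3*5/8 = 17/24

17/24


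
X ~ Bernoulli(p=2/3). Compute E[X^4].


For Bernoulli: X in {0,1}
E[X^4] = 0^4*(1-2/3) + 1^4*2/3 = 2/3

2/3


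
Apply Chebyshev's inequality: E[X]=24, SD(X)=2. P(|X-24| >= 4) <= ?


k = 4/2 = 2
Chebyshev: P(|X-mu| >= k*sigma) <= 1/k^2 = 1/2^2 = 1/4

1/4


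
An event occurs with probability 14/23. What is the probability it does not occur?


P(A') = 1 - P(A) = 1 - 14/23 = 9/23

9/23


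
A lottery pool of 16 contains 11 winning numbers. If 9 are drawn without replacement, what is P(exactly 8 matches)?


P(X=8) = C(11,8)*C(5,1) / C(16,9)
= 165*5 / 11440
= 825/11440 = 15/208

15/208


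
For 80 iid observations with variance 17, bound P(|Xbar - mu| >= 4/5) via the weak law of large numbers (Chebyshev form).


Var(Xbar) = Var(X)/n = 17/80
Chebyshev: P(|Xbar-mu| >= 4/5) <= Var(Xbar)/(4/5)^2 = (17/80)/(16/25) = 85/256

85/256


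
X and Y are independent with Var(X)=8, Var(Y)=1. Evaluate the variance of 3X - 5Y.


Independence => Cov(X,Y)=0
Var(3X - 5Y) = 3^2*Var(X) + (-5)^2*Var(Y)
= 9*8 + 25*1 = 97

97


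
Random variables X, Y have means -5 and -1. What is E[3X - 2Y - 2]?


E[3X - 2Y - 2] = 3*E[X] - 2*E[Y] - 2
= (3)*(-5) + (-2)*(-1) + (-2)
= -15 + 2 - 2 = -15

-15


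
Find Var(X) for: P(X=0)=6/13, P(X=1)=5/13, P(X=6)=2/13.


E[X] = 17/13, E[X^2] = 77/13
Var(X) = E[X^2] - (E[X])^2 = 77/13 - (17/13)^2 = 712/169

712/169


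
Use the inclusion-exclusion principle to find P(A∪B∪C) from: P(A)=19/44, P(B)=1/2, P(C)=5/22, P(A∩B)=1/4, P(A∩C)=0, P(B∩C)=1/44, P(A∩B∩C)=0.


P(A∪B∪C) = P(A)+P(B)+P(C) - P(AB)-P(AC)-P(BC) + P(ABC)
= 19/44+1/2+5/22 - 1/4-0-1/44 + 0
= 39/44

39/44


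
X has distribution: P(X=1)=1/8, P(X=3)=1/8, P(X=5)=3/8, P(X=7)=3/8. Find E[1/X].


E[1/X] = sum(g(x)*P(x))
= 1*1/8 + 1/3*1/8 + 1/5*3/8 + 1/7*3/8
= 31/105

31/105


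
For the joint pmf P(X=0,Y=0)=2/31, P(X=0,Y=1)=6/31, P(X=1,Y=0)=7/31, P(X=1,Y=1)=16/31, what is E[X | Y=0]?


P(Y=0) = 9/31
E[X|Y=0] = (0*2 + 1*7)/9 = 7/9

7/9


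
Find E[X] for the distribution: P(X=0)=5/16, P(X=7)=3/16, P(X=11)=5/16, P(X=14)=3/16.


E[X] = sum(x * P(x))
= 0*5/16 + 7*3/16 + 11*5/16 + 14*3/16
= 59/8

59/8


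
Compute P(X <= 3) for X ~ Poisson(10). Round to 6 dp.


P(X<=3) = e^(-10)*10^0/0! + e^(-10)*10^1/1! + e^(-10)*10^2/2! + e^(-10)*10^3/3!
≈ 0.0000453999 + 0.0004539993 + 0.0022699965 + 0.0075666550
= 0.0103360507
≈ 0.010336

0.010336


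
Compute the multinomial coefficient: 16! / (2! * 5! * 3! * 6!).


16! = 20922789888000
Denominator: 2!=2 * 5!=120 * 3!=6 * 6!=720
Coefficient = 20922789888000 / 1036800 = 20180160

20180160


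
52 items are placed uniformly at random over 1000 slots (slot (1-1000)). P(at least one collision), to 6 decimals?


P(all different) = prod((1000-i)/1000 for i=0..51) = 0.259404
P(at least one match) = 1 - 0.259404 = 0.740596

0.740596


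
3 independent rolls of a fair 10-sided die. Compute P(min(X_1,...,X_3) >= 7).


P(min >= 7) = P(all X_i >= 7) = (P(X_1 >= 7))^3
= (4/10)^3 = (2/5)^3 = 8/125

8/125


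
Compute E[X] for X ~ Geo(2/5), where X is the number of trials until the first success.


For geometric (trials until first success), E[X] = 1/p = 1/(2/5) = 5/2

5/2


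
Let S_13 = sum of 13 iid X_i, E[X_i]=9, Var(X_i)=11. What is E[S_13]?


E[S_n] = n*E[X_1] = 13*9 = 117

117


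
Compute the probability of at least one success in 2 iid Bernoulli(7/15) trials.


P(at least one) = 1 - P(none)
P(none) = (1 - 7/15)^2 = (8/15)^2 = 64/225
P(at least one) = 1 - 64/225 = 161/225

161/225


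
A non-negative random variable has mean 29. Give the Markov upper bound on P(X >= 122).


Markov: P(X >= a) <= E[X]/a
P(X >= 122) <= 29/122

29/122


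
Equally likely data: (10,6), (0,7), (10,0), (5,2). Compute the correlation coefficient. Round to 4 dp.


Cov(X,Y) = -5.9375, Var(X) = 17.1875, Var(Y) = 8.1875
rho = Cov/(sqrt(VarX)*sqrt(VarY)) = -0.5005

-0.5005


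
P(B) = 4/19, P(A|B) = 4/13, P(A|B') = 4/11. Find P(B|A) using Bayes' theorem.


P(A) = P(A|B)P(B) + P(A|B')P(B') = 4/13*4/19 + 4/11*15/19 = 956/2717
P(B|A) = P(A|B)P(B)/P(A) = (16/247)/(956/2717) = 44/239

44/239


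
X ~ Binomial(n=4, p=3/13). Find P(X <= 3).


P(X<=3) = P(X=0) + P(X=1) + P(X=2) + P(X=3)
= 10000/28561 + 12000/28561 + 5400/28561 + 1080/28561
= 28480/28561

28480/28561


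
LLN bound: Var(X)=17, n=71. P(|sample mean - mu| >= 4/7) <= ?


Var(Xbar) = Var(X)/n = 17/71
Chebyshev: P(|Xbar-mu| >= 4/7) <= Var(Xbar)/(4/7)^2 = (17/71)/(16/49) = 833/1136

833/1136


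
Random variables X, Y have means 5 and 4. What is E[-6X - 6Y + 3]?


E[-6X - 6Y + 3] = -6*E[X] - 6*E[Y] + 3
= (-6)*(5) + (-6)*(4) + (3)
= -30 - 24 + 3 = -51

-51


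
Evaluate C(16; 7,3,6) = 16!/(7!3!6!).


16! = 20922789888000
Denominator: 7!=5040 * 3!=6 * 6!=720
Coefficient = 20922789888000 / 21772800 = 960960

960960


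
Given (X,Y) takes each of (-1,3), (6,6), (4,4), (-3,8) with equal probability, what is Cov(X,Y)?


E[X]=3/2, E[Y]=21/4, E[XY]=25/4
Cov(X,Y) = E[XY] - E[X]E[Y] = 25/4 - 3/2*21/4 = -13/8

-13/8


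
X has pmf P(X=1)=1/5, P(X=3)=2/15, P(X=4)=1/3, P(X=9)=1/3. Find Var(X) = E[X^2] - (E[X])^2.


E[X] = 74/15, E[X^2] = 506/15
Var(X) = E[X^2] - (E[X])^2 = 506/15 - (74/15)^2 = 2114/225

2114/225


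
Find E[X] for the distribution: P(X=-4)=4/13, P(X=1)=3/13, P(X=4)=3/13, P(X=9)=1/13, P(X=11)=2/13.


E[X] = sum(x * P(x))
= -4*4/13 + 1*3/13 + 4*3/13 + 9*1/13 + 11*2/13
= 30/13

30/13


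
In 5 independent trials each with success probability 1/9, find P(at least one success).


P(at least one) = 1 - P(none)
P(none) = (1 - 1/9)^5 = (8/9)^5 = 32768/59049
P(at least one) = 1 - 32768/59049 = 26281/59049

26281/59049


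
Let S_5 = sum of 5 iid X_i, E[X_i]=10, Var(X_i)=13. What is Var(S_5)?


By independence, Var(S_n) = n*Var(X_1) = 5*13 = 65

65


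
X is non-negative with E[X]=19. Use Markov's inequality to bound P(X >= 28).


Markov: P(X >= a) <= E[X]/a
P(X >= 28) <= 19/28

19/28


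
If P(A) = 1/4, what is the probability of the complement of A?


P(A') = 1 - P(A) = 1 - 1/4 = 3/4

3/4


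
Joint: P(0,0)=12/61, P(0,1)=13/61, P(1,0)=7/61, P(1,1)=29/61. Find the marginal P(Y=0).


P(Y=0) = P(0,0)+P(1,0) = 12/61 + 7/61 = 19/61

19/61


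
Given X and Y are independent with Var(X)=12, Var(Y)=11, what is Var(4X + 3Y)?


Independence => Cov(X,Y)=0
Var(4X + 3Y) = 4^2*Var(X) + 3^2*Var(Y)
= 16*12 + 9*11 = 291

291


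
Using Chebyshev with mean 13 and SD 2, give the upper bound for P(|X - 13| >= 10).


k = 10/2 = 5
Chebyshev: P(|X-mu| >= k*sigma) <= 1/k^2 = 1/5^2 = 1/25

1/25


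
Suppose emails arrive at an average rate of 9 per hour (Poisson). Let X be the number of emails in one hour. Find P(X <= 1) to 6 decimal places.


P(X<=1) = e^(-9)*9^0/0! + e^(-9)*9^1/1!
≈ 0.0001234098 + 0.0011106882
= 0.0012340980
≈ 0.001234

0.001234


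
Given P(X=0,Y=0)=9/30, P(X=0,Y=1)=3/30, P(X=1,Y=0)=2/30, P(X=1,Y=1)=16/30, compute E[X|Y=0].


P(Y=0) = 11/30
E[X|Y=0] = (0*9 + 1*2)/11 = 2/11

2/11


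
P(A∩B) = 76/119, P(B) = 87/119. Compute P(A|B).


P(A|B) = P(A∩B)/P(B) = (76/119)/(87/119) = 76/87

76/87


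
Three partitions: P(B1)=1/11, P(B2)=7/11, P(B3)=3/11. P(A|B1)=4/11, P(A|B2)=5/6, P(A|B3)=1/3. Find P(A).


P(A) = P(A|B1)P(B1) + P(A|B2)P(B2) + P(A|B3)P(B3)
= 4/11*1/11 + 5/6*7/11 + 1/3*3/11
= 4/121 + 35/66 + 1/11 = 475/726

475/726


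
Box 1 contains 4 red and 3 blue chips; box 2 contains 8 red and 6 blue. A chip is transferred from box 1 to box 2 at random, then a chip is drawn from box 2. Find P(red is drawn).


P(transfer red) = 4/7; P(transfer blue) = 3/7
If red transferred: Urn II has 9 red of 15, so P(red|red moved) = 3/5
If blue transferred: Urn II has 8 red of 15, so P(red|blue moved) = 8/15
By total probability: P(red) = 4/7*3/5 + 3/7*8/15 = 4/7

4/7


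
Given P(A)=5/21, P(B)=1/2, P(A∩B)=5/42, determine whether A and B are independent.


P(A)*P(B) = 5/21*1/2 = 5/42
P(A∩B) = 5/42, which equals P(A)P(B), so independent

Yes, A and B are independent


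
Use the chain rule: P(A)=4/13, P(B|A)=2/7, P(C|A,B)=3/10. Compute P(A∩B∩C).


P(A∩B∩C) = P(A) * P(B|A) * P(C|A∩B)
= 4/13 * 2/7 * 3/10
= 8/91 * 3/10 = 12/455

12/455


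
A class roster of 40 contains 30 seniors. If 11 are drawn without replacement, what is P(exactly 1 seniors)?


P(X=1) = C(30,1)*C(10,10) / C(40,11)
= 30*1 / 2311801440
= 30/2311801440 = 1/77060048

1/77060048


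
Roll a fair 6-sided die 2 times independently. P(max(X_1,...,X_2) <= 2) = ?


P(max <= 2) = P(all X_i <= 2) = (P(X_1 <= 2))^2
= (2/6)^2 = (1/3)^2 = 1/9

1/9


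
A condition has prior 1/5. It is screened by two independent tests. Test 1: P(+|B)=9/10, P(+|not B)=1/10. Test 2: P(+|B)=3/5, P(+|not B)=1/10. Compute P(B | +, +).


After test 1: P(+) = 9/10*1/5 + 1/10*4/5 = 13/50
P(B|+) = (9/50)/(13/50) = 9/13
After test 2 (use post1 as new prior): P(+) = 3/5*9/13 + 1/10*4/13 = 29/65
P(B|+,+) = (27/65)/(29/65) = 27/29

27/29


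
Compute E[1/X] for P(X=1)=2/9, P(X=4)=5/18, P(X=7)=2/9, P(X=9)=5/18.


E[1/X] = sum(g(x)*P(x))
= 1*2/9 + 1/4*5/18 + 1/7*2/9 + 1/9*5/18
= 1607/4536

1607/4536


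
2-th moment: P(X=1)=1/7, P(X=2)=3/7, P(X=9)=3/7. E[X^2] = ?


E[X^2] = sum(x^2 * P(x))
= 1*1/7 + 4*3/7 + 81*3/7
= 256/7

256/7


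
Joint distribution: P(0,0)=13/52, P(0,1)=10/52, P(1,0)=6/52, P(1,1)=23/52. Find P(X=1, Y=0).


Read from table: P(X=1, Y=0) = 6/52 = 3/26

3/26


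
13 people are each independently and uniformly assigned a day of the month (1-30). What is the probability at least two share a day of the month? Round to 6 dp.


P(all different) = prod((30-i)/30 for i=0..12) = 0.046775
P(at least one match) = 1 - 0.046775 = 0.953225

0.953225


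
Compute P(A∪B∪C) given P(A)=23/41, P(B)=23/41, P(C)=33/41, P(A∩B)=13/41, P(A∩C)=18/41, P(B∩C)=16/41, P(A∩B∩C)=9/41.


P(A∪B∪C) = P(A)+P(B)+P(C) - P(AB)-P(AC)-P(BC) + P(ABC)
= 23/41+23/41+33/41 - 13/41-18/41-16/41 + 9/41
= 1

1


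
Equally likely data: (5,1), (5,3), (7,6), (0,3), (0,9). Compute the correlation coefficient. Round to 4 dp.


Cov(X,Y) = -2.5600, Var(X) = 8.2400, Var(Y) = 7.8400
rho = Cov/(sqrt(VarX)*sqrt(VarY)) = -0.3185

-0.3185


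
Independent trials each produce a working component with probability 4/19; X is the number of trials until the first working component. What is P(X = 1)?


P(X=1) = (1-p)^0 * p = (15/19)^0 * 4/19
= 1 * 4/19 = 4/19

4/19


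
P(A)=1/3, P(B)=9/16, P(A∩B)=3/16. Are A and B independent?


P(A)*P(B) = 1/3*9/16 = 3/16
P(A∩B) = 3/16, which equals P(A)P(B), so independent

Yes, A and B are independent


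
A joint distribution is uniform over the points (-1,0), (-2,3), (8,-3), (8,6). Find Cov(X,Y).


E[X]=13/4, E[Y]=3/2, E[XY]=9/2
Cov(X,Y) = E[XY] - E[X]E[Y] = 9/2 - 13/4*3/2 = -3/8

-3/8


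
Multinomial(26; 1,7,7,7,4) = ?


26! = 403291461126605635584000000
Denominator: 1!=1 * 7!=5040 * 7!=5040 * 7!=5040 * 4!=24
Coefficient = 403291461126605635584000000 / 3072577536000 = 131255096544000

131255096544000


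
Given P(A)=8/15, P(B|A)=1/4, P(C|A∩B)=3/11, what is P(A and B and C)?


P(A∩B∩C) = P(A) * P(B|A) * P(C|A∩B)
= 8/15 * 1/4 * 3/11
= 2/15 * 3/11 = 2/55

2/55


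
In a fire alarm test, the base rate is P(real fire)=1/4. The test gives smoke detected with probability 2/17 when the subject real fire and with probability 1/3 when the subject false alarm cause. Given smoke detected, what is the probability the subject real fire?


P(A) = P(A|B)P(B) + P(A|B')P(B') = 2/17*1/4 + 1/3*3/4 = 19/68
P(B|A) = P(A|B)P(B)/P(A) = (1/34)/(19/68) = 2/19

2/19


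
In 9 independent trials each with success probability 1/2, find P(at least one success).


P(at least one) = 1 - P(none)
P(none) = (1 - 1/2)^9 = (1/2)^9 = 1/512
P(at least one) = 1 - 1/512 = 511/512

511/512


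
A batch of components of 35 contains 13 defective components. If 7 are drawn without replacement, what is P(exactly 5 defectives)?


P(X=5) = C(13,5)*C(22,2) / C(35,7)
= 1287*231 / 6724520
= 297297/6724520 = 27027/611320

27027/611320


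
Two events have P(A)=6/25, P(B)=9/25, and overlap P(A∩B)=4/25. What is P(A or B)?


P(A∪B) = P(A) + P(B) - P(A∩B)
= 6/25 + 9/25 - 4/25 = 11/25

11/25


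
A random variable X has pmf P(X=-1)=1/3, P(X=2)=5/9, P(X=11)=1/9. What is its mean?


E[X] = sum(x * P(x))
= -1*1/3 + 2*5/9 + 11*1/9
= 2

2


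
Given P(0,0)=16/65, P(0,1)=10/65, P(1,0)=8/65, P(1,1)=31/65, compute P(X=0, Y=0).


Read from table: P(X=0, Y=0) = 16/65

16/65


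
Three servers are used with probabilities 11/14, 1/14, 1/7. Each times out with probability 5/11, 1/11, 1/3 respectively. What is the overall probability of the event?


P(A) = P(A|B1)P(B1) + P(A|B2)P(B2) + P(A|B3)P(B3)
= 5/11*11/14 + 1/11*1/14 + 1/3*1/7
= 5/14 + 1/154 + 1/21 = 95/231

95/231


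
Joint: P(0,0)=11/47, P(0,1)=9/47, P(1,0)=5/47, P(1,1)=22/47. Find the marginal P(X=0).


P(X=0) = P(0,0)+P(0,1) = 11/47 + 9/47 = 20/47

20/47


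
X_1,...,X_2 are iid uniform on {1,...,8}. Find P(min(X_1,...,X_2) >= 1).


P(min >= 1) = P(all X_i >= 1) = (P(X_1 >= 1))^2
= (8/8)^2 = 1^2 = 1

1


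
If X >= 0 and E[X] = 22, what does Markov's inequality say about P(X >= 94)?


Markov: P(X >= a) <= E[X]/a
P(X >= 94) <= 22/94 = 11/47

11/47


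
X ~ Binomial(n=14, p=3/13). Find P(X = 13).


P(X=13) = C(14,13) * p^13 * (1-p)^1
= 14 * 1594323/302875106592253 * 10/13
= 223205220/3937376385699289

223205220/3937376385699289


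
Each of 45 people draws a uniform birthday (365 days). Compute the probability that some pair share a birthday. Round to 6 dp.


P(all different) = prod((365-i)/365 for i=0..44) = 0.059024
P(at least one match) = 1 - 0.059024 = 0.940976

0.940976


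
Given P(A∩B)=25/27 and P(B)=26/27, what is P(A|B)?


P(A|B) = P(A∩B)/P(B) = (50/54)/(52/54) = 50/52 = 25/26

25/26


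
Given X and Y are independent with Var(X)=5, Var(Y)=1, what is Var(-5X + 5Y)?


Independence => Cov(X,Y)=0
Var(-5X + 5Y) = (-5)^2*Var(X) + 5^2*Var(Y)
= 25*5 + 25*1 = 150

150


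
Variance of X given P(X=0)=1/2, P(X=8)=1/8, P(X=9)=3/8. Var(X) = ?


E[X] = 35/8, E[X^2] = 307/8
Var(X) = E[X^2] - (E[X])^2 = 307/8 - (35/8)^2 = 1231/64

1231/64


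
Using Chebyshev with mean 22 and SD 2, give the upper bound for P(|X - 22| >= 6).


k = 6/2 = 3
Chebyshev: P(|X-mu| >= k*sigma) <= 1/k^2 = 1/3^2 = 1/9

1/9


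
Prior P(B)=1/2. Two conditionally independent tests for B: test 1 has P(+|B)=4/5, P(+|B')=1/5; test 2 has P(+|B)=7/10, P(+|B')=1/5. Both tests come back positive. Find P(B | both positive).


After test 1: P(+) = 4/5*1/2 + 1/5*1/2 = 1/2
P(B|+) = (2/5)/(1/2) = 4/5
After test 2 (use post1 as new prior): P(+) = 7/10*4/5 + 1/5*1/5 = 3/5
P(B|+,+) = (14/25)/(3/5) = 14/15

14/15


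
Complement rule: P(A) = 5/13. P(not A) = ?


P(A') = 1 - P(A) = 1 - 5/13 = 8/13

8/13


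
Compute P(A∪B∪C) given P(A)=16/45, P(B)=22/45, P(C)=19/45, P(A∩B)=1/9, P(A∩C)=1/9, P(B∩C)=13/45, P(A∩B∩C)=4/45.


P(A∪B∪C) = P(A)+P(B)+P(C) - P(AB)-P(AC)-P(BC) + P(ABC)
= 16/45+22/45+19/45 - 1/9-1/9-13/45 + 4/45
= 38/45

38/45


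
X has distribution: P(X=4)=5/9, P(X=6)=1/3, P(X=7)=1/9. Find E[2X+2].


E[2X+2] = sum(g(x)*P(x))
= 10*5/9 + 14*1/3 + 16*1/9
= 12

12


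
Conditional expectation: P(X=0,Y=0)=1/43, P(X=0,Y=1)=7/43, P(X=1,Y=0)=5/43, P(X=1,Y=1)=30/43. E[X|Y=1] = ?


P(Y=1) = 37/43
E[X|Y=1] = (0*7 + 1*30)/37 = 30/37

30/37


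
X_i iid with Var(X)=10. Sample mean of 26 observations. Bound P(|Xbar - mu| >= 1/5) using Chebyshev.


Var(Xbar) = Var(X)/n = 10/26
Chebyshev: P(|Xbar-mu| >= 1/5) <= Var(Xbar)/(1/5)^2 = (5/13)/(1/25) = 125/13
Bound exceeds 1, so trivial bound: 1

1


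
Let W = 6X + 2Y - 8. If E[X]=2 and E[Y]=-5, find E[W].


E[6X + 2Y - 8] = 6*E[X] + 2*E[Y] - 8
= (6)*(2) + (2)*(-5) + (-8)
= 12 - 10 - 8 = -6

-6


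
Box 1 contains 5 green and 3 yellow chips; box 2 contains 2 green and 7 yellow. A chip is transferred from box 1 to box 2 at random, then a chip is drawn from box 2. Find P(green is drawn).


P(transfer green) = 5/8; P(transfer yellow) = 3/8
If green transferred: Urn II has 3 green of 10, so P(green|green moved) = 3/10
If yellow transferred: Urn II has 2 green of 10, so P(green|yellow moved) = 1/5
By total probability: P(green) = 5/8*3/10 + 3/8*1/5 = 21/80

21/80


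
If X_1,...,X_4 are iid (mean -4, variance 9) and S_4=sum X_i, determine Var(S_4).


By independence, Var(S_n) = n*Var(X_1) = 4*9 = 36

36


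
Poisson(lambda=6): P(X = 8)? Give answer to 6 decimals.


P(X=8) = e^(-6) * 6^8 / 8!
≈ 0.002478752177 * 1679616 / 40320
≈ 0.103258

0.103258


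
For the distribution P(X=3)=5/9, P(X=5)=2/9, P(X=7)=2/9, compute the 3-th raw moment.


E[X^3] = sum(x^3 * P(x))
= 27*5/9 + 125*2/9 + 343*2/9
= 119

119


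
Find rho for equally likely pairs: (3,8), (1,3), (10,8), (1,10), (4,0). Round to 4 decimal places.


Cov(X,Y) = 1.3600, Var(X) = 10.9600, Var(Y) = 13.7600
rho = Cov/(sqrt(VarX)*sqrt(VarY)) = 0.1107

0.1107


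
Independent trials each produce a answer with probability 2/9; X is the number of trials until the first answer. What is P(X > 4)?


P(X > 4) = P(first 4 trials all fail) = (1-p)^4 = (7/9)^4 = 2401/6561

2401/6561


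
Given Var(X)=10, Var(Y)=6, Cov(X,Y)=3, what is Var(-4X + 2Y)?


Var(-4X + 2Y) = (-4)^2*Var(X) + 2^2*Var(Y) + 2*(-4)*2*Cov(X,Y)
= 16*10 + 4*6 - 16*3
= 160 + 24 - 48 = 136

136


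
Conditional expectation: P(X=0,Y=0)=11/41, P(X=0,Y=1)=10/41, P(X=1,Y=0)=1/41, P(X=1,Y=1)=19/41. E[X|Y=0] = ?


P(Y=0) = 12/41
E[X|Y=0] = (0*11 + 1*1)/12 = 1/12

1/12


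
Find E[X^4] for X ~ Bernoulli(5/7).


For Bernoulli: X in {0,1}
E[X^4] = 0^4*(1-5/7) + 1^4*5/7 = 5/7

5/7


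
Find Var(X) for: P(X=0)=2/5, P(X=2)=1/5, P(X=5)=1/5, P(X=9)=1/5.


E[X] = 16/5, E[X^2] = 22
Var(X) = E[X^2] - (E[X])^2 = 22 - (16/5)^2 = 294/25

294/25


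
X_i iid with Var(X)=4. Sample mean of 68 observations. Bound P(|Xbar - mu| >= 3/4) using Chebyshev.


Var(Xbar) = Var(X)/n = 4/68
Chebyshev: P(|Xbar-mu| >= 3/4) <= Var(Xbar)/(3/4)^2 = (1/17)/(9/16) = 16/153

16/153


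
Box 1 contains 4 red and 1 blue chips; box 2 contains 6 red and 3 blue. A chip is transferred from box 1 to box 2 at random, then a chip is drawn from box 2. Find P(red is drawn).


P(transfer red) = 4/5; P(transfer blue) = 1/5
If red transferred: Urn II has 7 red of 10, so P(red|red moved) = 7/10
If blue transferred: Urn II has 6 red of 10, so P(red|blue moved) = 3/5
By total probability: P(red) = 4/5*7/10 + 1/5*3/5 = 17/25

17/25


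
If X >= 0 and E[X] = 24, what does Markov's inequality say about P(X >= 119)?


Markov: P(X >= a) <= E[X]/a
P(X >= 119) <= 24/119

24/119


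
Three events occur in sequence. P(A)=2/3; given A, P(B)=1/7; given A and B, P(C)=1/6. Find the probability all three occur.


P(A∩B∩C) = P(A) * P(B|A) * P(C|A∩B)
= 2/3 * 1/7 * 1/6
= 2/21 * 1/6 = 1/63

1/63


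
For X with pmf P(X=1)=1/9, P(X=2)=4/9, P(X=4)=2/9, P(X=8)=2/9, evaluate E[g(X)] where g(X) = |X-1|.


E[|X-1|] = sum(g(x)*P(x))
= 0*1/9 + 1*4/9 + 3*2/9 + 7*2/9
= 8/3

8/3


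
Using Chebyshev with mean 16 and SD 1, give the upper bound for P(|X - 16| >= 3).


k = 3/1 = 3
Chebyshev: P(|X-mu| >= k*sigma) <= 1/k^2 = 1/3^2 = 1/9

1/9


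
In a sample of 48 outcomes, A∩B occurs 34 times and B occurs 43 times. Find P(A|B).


P(A|B) = P(A∩B)/P(B) = (34/48)/(43/48) = 34/43

34/43


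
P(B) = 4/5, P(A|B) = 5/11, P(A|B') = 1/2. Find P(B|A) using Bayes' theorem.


P(A) = P(A|B)P(B) + P(A|B')P(B') = 5/11*4/5 + 1/2*1/5 = 51/110
P(B|A) = P(A|B)P(B)/P(A) = (4/11)/(51/110) = 40/51

40/51


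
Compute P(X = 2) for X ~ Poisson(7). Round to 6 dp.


P(X=2) = e^(-7) * 7^2 / 2!
≈ 0.0009118819656 * 49 / 2
≈ 0.022341

0.022341


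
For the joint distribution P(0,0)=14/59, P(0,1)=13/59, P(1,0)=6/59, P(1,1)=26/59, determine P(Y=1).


P(Y=1) = P(0,1)+P(1,1) = 13/59 + 26/59 = 39/59

39/59


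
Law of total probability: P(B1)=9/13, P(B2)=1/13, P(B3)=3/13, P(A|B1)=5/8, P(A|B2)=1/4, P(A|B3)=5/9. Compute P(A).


P(A) = P(A|B1)P(B1) + P(A|B2)P(B2) + P(A|B3)P(B3)
= 5/8*9/13 + 1/4*1/13 + 5/9*3/13
= 45/104 + 1/52 + 5/39 = 181/312

181/312


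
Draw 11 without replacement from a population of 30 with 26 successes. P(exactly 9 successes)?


P(X=9) = C(26,9)*C(4,2) / C(30,11)
= 3124550*6 / 54627300
= 18747300/54627300 = 209/609

209/609


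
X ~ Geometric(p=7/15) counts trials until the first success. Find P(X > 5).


P(X > 5) = P(first 5 trials all fail) = (1-p)^5 = (8/15)^5 = 32768/759375

32768/759375


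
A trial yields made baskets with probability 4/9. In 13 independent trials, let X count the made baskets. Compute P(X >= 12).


P(X>=12) = P(X=12) + P(X=13)
= 1090519040/2541865828329 + 67108864/2541865828329
= 385875968/847288609443

385875968/847288609443


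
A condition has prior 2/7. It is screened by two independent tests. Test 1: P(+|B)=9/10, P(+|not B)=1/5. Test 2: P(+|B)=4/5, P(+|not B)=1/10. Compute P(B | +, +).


After test 1: P(+) = 9/10*2/7 + 1/5*5/7 = 2/5
P(B|+) = (9/35)/(2/5) = 9/14
After test 2 (use post1 as new prior): P(+) = 4/5*9/14 + 1/10*5/14 = 11/20
P(B|+,+) = (18/35)/(11/20) = 72/77

72/77


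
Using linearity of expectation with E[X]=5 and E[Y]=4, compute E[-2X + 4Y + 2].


E[-2X + 4Y + 2] = -2*E[X] + 4*E[Y] + 2
= (-2)*(5) + (4)*(4) + (2)
= -10 + 16 + 2 = 8

8


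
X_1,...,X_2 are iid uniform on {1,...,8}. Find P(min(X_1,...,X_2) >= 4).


P(min >= 4) = P(all X_i >= 4) = (P(X_1 >= 4))^2
= (5/8)^2 = 25/64

25/64


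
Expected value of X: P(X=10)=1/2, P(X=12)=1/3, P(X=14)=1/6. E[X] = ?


E[X] = sum(x * P(x))
= 10*1/2 + 12*1/3 + 14*1/6
= 34/3

34/3


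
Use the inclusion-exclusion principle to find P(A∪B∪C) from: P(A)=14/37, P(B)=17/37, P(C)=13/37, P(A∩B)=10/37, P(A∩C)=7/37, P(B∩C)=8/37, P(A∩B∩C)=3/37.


P(A∪B∪C) = P(A)+P(B)+P(C) - P(AB)-P(AC)-P(BC) + P(ABC)
= 14/37+17/37+13/37 - 10/37-7/37-8/37 + 3/37
= 22/37

22/37


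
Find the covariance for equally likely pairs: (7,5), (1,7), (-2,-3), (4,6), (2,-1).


E[X]=12/5, E[Y]=14/5, E[XY]=14
Cov(X,Y) = E[XY] - E[X]E[Y] = 14 - 12/5*14/5 = 182/25

182/25


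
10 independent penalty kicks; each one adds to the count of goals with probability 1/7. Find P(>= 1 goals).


P(at least one) = 1 - P(none)
P(none) = (1 - 1/7)^10 = (6/7)^10 = 60466176/282475249
P(at least one) = 1 - 60466176/282475249 = 222009073/282475249

222009073/282475249


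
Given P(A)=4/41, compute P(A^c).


P(A') = 1 - P(A) = 1 - 4/41 = 37/41

37/41


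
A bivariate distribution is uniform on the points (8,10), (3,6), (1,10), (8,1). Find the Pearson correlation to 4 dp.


Cov(X,Y) = -4.7500, Var(X) = 9.5000, Var(Y) = 13.6875
rho = Cov/(sqrt(VarX)*sqrt(VarY)) = -0.4166

-0.4166


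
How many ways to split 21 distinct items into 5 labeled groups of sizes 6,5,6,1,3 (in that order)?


21! = 51090942171709440000
Denominator: 6!=720 * 5!=120 * 6!=720 * 1!=1 * 3!=6
Coefficient = 51090942171709440000 / 373248000 = 136882025280

136882025280


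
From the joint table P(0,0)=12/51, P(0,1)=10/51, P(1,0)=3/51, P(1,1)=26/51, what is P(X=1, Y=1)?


Read from table: P(X=1, Y=1) = 26/51

26/51


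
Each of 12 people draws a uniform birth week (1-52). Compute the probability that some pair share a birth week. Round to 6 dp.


P(all different) = prod((52-i)/52 for i=0..11) = 0.252908
P(at least one match) = 1 - 0.252908 = 0.747092

0.747092


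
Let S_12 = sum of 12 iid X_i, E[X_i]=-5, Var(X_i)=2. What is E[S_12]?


E[S_n] = n*E[X_1] = 12*-5 = -60

-60


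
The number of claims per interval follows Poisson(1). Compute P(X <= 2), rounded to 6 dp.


P(X<=2) = e^(-1)*1^0/0! + e^(-1)*1^1/1! + e^(-1)*1^2/2!
≈ 0.3678794412 + 0.3678794412 + 0.1839397206
= 0.9196986030
≈ 0.919699

0.919699


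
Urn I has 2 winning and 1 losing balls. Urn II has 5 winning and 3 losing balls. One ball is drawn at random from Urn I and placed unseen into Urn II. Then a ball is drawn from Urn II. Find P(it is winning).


P(transfer winning) = 2/3; P(transfer losing) = 1/3
If winning transferred: Urn II has 6 winning of 9, so P(winning|winning moved) = 2/3
If losing transferred: Urn II has 5 winning of 9, so P(winning|losing moved) = 5/9
By total probability: P(winning) = 2/3*2/3 + 1/3*5/9 = 17/27

17/27


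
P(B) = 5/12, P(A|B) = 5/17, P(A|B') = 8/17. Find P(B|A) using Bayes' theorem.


P(A) = P(A|B)P(B) + P(A|B')P(B') = 5/17*5/12 + 8/17*7/12 = 27/68
P(B|A) = P(A|B)P(B)/P(A) = (25/204)/(27/68) = 25/81

25/81


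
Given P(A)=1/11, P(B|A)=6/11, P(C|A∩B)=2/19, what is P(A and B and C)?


P(A∩B∩C) = P(A) * P(B|A) * P(C|A∩B)
= 1/11 * 6/11 * 2/19
= 6/121 * 2/19 = 12/2299

12/2299


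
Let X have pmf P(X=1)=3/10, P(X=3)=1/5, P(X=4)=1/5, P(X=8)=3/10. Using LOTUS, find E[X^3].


E[X^3] = sum(g(x)*P(x))
= 1*3/10 + 27*1/5 + 64*1/5 + 512*3/10
= 1721/10

1721/10


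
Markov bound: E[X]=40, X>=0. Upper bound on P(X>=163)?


Markov: P(X >= a) <= E[X]/a
P(X >= 163) <= 40/163

40/163


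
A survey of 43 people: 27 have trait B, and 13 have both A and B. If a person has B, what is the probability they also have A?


P(A|B) = P(A∩B)/P(B) = (13/43)/(27/43) = 13/27

13/27


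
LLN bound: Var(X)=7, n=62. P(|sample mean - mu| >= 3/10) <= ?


Var(Xbar) = Var(X)/n = 7/62
Chebyshev: P(|Xbar-mu| >= 3/10) <= Var(Xbar)/(3/10)^2 = (7/62)/(9/100) = 350/279
Bound exceeds 1, so trivial bound: 1

1
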